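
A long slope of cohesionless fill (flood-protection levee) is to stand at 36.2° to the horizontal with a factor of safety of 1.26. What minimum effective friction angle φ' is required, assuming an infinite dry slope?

φ' = 42.7°

FS = tanφ'/tanβ ⇒ tanφ' = FS · tanβ = 1.26 · tan36.2° = 0.9222
φ' = arctan(0.9222) = 42.68°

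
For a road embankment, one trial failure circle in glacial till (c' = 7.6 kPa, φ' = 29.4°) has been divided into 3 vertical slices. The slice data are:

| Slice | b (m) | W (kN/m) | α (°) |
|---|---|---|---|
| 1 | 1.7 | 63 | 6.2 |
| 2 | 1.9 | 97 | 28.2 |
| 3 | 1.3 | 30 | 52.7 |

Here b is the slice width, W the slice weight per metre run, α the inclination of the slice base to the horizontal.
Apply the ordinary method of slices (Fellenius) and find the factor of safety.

FS = 1.82

Ordinary method of slices: FS = Σ[c'·Δl_i + (W_i cosα_i)·tanφ'] / Σ W_i sinα_i, with Δl_i = b_i / cosα_i.
Slice 1: Δl = 1.7/cos6.2° = 1.710 m; N'_1 = 63·cos6.2° = 62.6; c'Δl = 13.00; W sinα = 6.8
Slice 2: Δl = 1.9/cos28.2° = 2.156 m; N'_2 = 97·cos28.2° = 85.5; c'Δl = 16.38; W sinα = 45.8
Slice 3: Δl = 1.3/cos52.7° = 2.145 m; N'_3 = 30·cos52.7° = 18.2; c'Δl = 16.30; W sinα = 23.9
Σc'Δl = 45.7 kN/m; ΣN' = 166.3 kN/m; ΣW sinα = 76.5 kN/m
Resisting = 45.7 + 166.3·tan29.4° = 45.7 + 93.7 = 139.4 kN/m
FS = 139.4 / 76.5 = 1.822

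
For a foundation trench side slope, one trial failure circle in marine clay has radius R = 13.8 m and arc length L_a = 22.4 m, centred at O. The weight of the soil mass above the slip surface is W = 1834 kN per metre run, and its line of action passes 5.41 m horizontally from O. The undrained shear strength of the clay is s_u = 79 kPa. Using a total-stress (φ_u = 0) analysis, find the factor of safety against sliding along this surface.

FS = 2.46

Taking moments about the centre O, the resisting moment is provided by the undrained shear strength acting along the arc:
M_R = s_u·L_a·R = 79·22.40·13.8 = 24420.5 kN·m/m
M_D = W·d = 1834·5.41 = 9921.9 kN·m/m
FS = M_R / M_D = 24420.5 / 9921.9 = 2.461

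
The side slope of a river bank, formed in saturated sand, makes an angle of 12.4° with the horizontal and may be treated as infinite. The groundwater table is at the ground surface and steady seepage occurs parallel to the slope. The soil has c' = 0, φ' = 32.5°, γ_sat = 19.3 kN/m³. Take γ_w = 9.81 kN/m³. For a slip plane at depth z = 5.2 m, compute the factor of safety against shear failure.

FS = 1.42

With seepage parallel to the slope and the water table at the surface, the effective normal stress on the slip plane uses the buoyant unit weight γ' = γ_sat − γ_w while the driving shear stress uses γ_sat:
FS = [c' + γ' z cos²β tanφ'] / [γ_sat z sinβ cosβ]
(For c' = 0 this reduces to FS = (γ'/γ_sat)·tanφ'/tanβ.)
γ' = 19.3 − 9.81 = 9.49 kN/m³
Numerator = 0.0 + 9.49·5.2·cos²12.4°·tan32.5° = 0.0 + 9.49·5.2·0.9539·0.6371 = 29.988 kPa
Denominator = 19.3·5.2·sin12.4°·cos12.4° = 19.3·5.2·0.2147·0.9767 = 21.048 kPa
FS = 29.988 / 21.048 = 1.425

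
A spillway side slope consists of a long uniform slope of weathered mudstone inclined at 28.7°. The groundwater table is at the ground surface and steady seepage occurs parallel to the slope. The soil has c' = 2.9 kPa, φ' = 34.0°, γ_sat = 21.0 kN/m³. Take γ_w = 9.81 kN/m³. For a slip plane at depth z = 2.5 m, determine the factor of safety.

FS = 0.79

With seepage parallel to the slope and the water table at the surface, the effective normal stress on the slip plane uses the buoyant unit weight γ' = γ_sat − γ_w while the driving shear stress uses γ_sat:
FS = [c' + γ' z cos²β tanφ'] / [γ_sat z sinβ cosβ]
γ' = 21.0 − 9.81 = 11.19 kN/m³
Numerator = 2.9 + 11.19·2.5·cos²28.7°·tan34.0° = 2.9 + 11.19·2.5·0.7694·0.6745 = 17.418 kPa
Denominator = 21.0·2.5·sin28.7°·cos28.7° = 21.0·2.5·0.4802·0.8771 = 22.114 kPa
FS = 17.418 / 22.114 = 0.788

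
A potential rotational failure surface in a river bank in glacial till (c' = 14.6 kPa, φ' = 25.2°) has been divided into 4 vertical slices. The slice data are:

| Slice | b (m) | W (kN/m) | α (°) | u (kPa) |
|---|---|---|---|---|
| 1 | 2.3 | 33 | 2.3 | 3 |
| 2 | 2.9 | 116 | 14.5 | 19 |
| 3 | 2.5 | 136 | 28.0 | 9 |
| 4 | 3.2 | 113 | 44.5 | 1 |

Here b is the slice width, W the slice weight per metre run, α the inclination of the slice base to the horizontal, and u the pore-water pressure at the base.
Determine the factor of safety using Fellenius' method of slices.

FS = 1.75

Ordinary method of slices: FS = Σ[c'·Δl_i + (W_i cosα_i − u_i·Δl_i)·tanφ'] / Σ W_i sinα_i, with Δl_i = b_i / cosα_i.
Slice 1: Δl = 2.3/cos2.3° = 2.302 m; N'_1 = 33·cos2.3° − 3·2.302 = 26.1; c'Δl = 33.61; W sinα = 1.3
Slice 2: Δl = 2.9/cos14.5° = 2.995 m; N'_2 = 116·cos14.5° − 19·2.995 = 55.4; c'Δl = 43.73; W sinα = 29.0
Slice 3: Δl = 2.5/cos28.0° = 2.831 m; N'_3 = 136·cos28.0° − 9·2.831 = 94.6; c'Δl = 41.34; W sinα = 63.8
Slice 4: Δl = 3.2/cos44.5° = 4.487 m; N'_4 = 113·cos44.5° − 1·4.487 = 76.1; c'Δl = 65.50; W sinα = 79.2
Σc'Δl = 184.2 kN/m; ΣN' = 252.2 kN/m; ΣW sinα = 173.4 kN/m
Resisting = 184.2 + 252.2·tan25.2° = 184.2 + 118.7 = 302.8 kN/m
FS = 302.8 / 173.4 = 1.746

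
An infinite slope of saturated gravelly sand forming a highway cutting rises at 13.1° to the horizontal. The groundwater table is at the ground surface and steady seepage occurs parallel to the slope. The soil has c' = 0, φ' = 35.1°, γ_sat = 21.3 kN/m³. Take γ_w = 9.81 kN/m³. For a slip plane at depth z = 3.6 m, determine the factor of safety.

With seepage parallel to the slope and the water table at the surface, the effective normal stress on the slip plane uses the buoyant unit weight γ' = γ_sat − γ_w while the driving shear stress uses γ_sat:
FS = [c' + γ' z cos²β tanφ'] / [γ_sat z sinβ cosβ]
(For c' = 0 this reduces to FS = (γ'/γ_sat)·tanφ'/tanβ.)
γ' = 21.3 − 9.81 = 11.49 kN/m³
Numerator = 0.0 + 11.49·3.6·cos²13.1°·tan35.1° = 0.0 + 11.49·3.6·0.9486·0.7028 = 27.578 kPa
Denominator = 21.3·3.6·sin13.1°·cos13.1° = 21.3·3.6·0.2267·0.9740 = 16.927 kPa
FS = 27.578 / 16.927 = 1.629

FS = 1.63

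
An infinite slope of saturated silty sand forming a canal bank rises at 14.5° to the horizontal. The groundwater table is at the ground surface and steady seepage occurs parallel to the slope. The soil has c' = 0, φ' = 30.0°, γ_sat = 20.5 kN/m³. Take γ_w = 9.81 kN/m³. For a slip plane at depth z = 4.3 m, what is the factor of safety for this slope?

FS = 1.16

With seepage parallel to the slope and the water table at the surface, the effective normal stress on the slip plane uses the buoyant unit weight γ' = γ_sat − γ_w while the driving shear stress uses γ_sat:
FS = [c' + γ' z cos²β tanφ'] / [γ_sat z sinβ cosβ]
(For c' = 0 this reduces to FS = (γ'/γ_sat)·tanφ'/tanβ.)
γ' = 20.5 − 9.81 = 10.69 kN/m³
Numerator = 0.0 + 10.69·4.3·cos²14.5°·tan30.0° = 0.0 + 10.69·4.3·0.9373·0.5774 = 24.875 kPa
Denominator = 20.5·4.3·sin14.5°·cos14.5° = 20.5·4.3·0.2504·0.9681 = 21.368 kPa
FS = 24.875 / 21.368 = 1.164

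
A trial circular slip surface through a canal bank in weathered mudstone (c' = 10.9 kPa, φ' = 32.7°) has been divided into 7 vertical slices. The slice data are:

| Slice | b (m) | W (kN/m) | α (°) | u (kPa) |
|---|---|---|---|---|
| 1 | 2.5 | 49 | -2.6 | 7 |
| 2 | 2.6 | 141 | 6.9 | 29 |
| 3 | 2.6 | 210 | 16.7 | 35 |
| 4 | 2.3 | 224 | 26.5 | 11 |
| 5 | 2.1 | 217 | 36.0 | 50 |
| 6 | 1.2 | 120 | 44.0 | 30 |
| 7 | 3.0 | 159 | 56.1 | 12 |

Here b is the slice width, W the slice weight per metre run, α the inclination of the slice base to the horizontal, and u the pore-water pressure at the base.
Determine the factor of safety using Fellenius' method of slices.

Ordinary method of slices: FS = Σ[c'·Δl_i + (W_i cosα_i − u_i·Δl_i)·tanφ'] / Σ W_i sinα_i, with Δl_i = b_i / cosα_i.
Slice 1: Δl = 2.5/cos(-2.6°) = 2.503 m; N'_1 = 49·cos(-2.6°) − 7·2.503 = 31.4; c'Δl = 27.28; W sinα = -2.2
Slice 2: Δl = 2.6/cos6.9° = 2.619 m; N'_2 = 141·cos6.9° − 29·2.619 = 64.0; c'Δl = 28.55; W sinα = 16.9
Slice 3: Δl = 2.6/cos16.7° = 2.714 m; N'_3 = 210·cos16.7° − 35·2.714 = 106.1; c'Δl = 29.59; W sinα = 60.3
Slice 4: Δl = 2.3/cos26.5° = 2.570 m; N'_4 = 224·cos26.5° − 11·2.570 = 172.2; c'Δl = 28.01; W sinα = 99.9
Slice 5: Δl = 2.1/cos36.0° = 2.596 m; N'_5 = 217·cos36.0° − 50·2.596 = 45.8; c'Δl = 28.29; W sinα = 127.5
Slice 6: Δl = 1.2/cos44.0° = 1.668 m; N'_6 = 120·cos44.0° − 30·1.668 = 36.3; c'Δl = 18.18; W sinα = 83.4
Slice 7: Δl = 3.0/cos56.1° = 5.379 m; N'_7 = 159·cos56.1° − 12·5.379 = 24.1; c'Δl = 58.63; W sinα = 132.0
Σc'Δl = 218.5 kN/m; ΣN' = 480.0 kN/m; ΣW sinα = 517.9 kN/m
Resisting = 218.5 + 480.0·tan32.7° = 218.5 + 308.1 = 526.7 kN/m
FS = 526.7 / 517.9 = 1.017

FS = 1.02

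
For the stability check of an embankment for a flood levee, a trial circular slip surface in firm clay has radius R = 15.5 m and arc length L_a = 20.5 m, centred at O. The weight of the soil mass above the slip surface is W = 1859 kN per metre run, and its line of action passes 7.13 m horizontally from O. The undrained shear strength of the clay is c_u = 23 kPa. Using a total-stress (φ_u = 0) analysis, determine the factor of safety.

FS = 0.55

Taking moments about the centre O, the resisting moment is provided by the undrained shear strength acting along the arc:
M_R = c_u·L_a·R = 23·20.50·15.5 = 7308.2 kN·m/m
M_D = W·d = 1859·7.13 = 13254.7 kN·m/m
FS = M_R / M_D = 7308.2 / 13254.7 = 0.551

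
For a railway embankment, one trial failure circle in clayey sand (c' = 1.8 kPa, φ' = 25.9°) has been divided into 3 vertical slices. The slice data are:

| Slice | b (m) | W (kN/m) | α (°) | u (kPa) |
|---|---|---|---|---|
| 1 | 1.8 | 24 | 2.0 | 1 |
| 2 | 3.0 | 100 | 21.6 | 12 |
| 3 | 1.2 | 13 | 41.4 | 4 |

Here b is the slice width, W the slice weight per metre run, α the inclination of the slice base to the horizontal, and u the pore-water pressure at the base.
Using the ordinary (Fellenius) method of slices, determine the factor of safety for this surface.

Ordinary method of slices: FS = Σ[c'·Δl_i + (W_i cosα_i − u_i·Δl_i)·tanφ'] / Σ W_i sinα_i, with Δl_i = b_i / cosα_i.
Slice 1: Δl = 1.8/cos2.0° = 1.801 m; N'_1 = 24·cos2.0° − 1·1.801 = 22.2; c'Δl = 3.24; W sinα = 0.8
Slice 2: Δl = 3.0/cos21.6° = 3.227 m; N'_2 = 100·cos21.6° − 12·3.227 = 54.3; c'Δl = 5.81; W sinα = 36.8
Slice 3: Δl = 1.2/cos41.4° = 1.600 m; N'_3 = 13·cos41.4° − 4·1.600 = 3.4; c'Δl = 2.88; W sinα = 8.6
Σc'Δl = 11.9 kN/m; ΣN' = 79.8 kN/m; ΣW sinα = 46.2 kN/m
Resisting = 11.9 + 79.8·tan25.9° = 11.9 + 38.7 = 50.7 kN/m
FS = 50.7 / 46.2 = 1.096

FS = 1.10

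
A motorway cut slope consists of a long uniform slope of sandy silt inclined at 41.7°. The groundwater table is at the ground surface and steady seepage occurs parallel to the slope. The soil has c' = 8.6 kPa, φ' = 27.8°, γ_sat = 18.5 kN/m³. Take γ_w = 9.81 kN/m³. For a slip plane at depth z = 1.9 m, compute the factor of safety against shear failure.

FS = 0.77

With seepage parallel to the slope and the water table at the surface, the effective normal stress on the slip plane uses the buoyant unit weight γ' = γ_sat − γ_w while the driving shear stress uses γ_sat:
FS = [c' + γ' z cos²β tanφ'] / [γ_sat z sinβ cosβ]
γ' = 18.5 − 9.81 = 8.69 kN/m³
Numerator = 8.6 + 8.69·1.9·cos²41.7°·tan27.8° = 8.6 + 8.69·1.9·0.5575·0.5272 = 13.453 kPa
Denominator = 18.5·1.9·sin41.7°·cos41.7° = 18.5·1.9·0.6652·0.7466 = 17.459 kPa
FS = 13.453 / 17.459 = 0.771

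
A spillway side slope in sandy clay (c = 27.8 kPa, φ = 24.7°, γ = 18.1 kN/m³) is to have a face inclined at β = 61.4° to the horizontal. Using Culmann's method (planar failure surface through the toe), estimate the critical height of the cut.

H_c = 24.72 m

Culmann's analysis gives the critical failure plane at α_cr = (β + φ)/2 = (61.4 + 24.7)/2 = 43.0°, and the critical height
H_c = (4c/γ) · sinβ cosφ / [1 − cos(β − φ)]
    = (4·27.8/18.1) · sin61.4°·cos24.7° / [1 − cos(36.7°)]
    = 6.144 · 0.8780·0.9085 / [1 − 0.8018]
    = 6.144 · 0.7977 / 0.1982
    = 24.72 m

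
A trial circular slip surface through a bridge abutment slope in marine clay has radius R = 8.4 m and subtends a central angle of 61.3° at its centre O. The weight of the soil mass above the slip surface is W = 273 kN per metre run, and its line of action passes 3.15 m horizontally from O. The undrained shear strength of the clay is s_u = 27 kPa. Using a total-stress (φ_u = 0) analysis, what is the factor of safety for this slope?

Taking moments about the centre O, the resisting moment is provided by the undrained shear strength acting along the arc:
Arc length L_a = R·θ = 8.4·(61.3°·π/180) = 8.4·1.0699 = 8.99 m
M_R = s_u·L_a·R = 27·8.99·8.4 = 2038.3 kN·m/m
M_D = W·d = 273·3.15 = 859.9 kN·m/m
FS = M_R / M_D = 2038.3 / 859.9 = 2.370

FS = 2.37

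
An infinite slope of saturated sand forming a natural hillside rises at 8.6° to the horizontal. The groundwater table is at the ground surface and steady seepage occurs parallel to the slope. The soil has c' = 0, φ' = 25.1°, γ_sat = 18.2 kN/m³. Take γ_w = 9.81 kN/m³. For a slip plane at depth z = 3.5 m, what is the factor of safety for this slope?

FS = 1.43

With seepage parallel to the slope and the water table at the surface, the effective normal stress on the slip plane uses the buoyant unit weight γ' = γ_sat − γ_w while the driving shear stress uses γ_sat:
FS = [c' + γ' z cos²β tanφ'] / [γ_sat z sinβ cosβ]
(For c' = 0 this reduces to FS = (γ'/γ_sat)·tanφ'/tanβ.)
γ' = 18.2 − 9.81 = 8.39 kN/m³
Numerator = 0.0 + 8.39·3.5·cos²8.6°·tan25.1° = 0.0 + 8.39·3.5·0.9776·0.4684 = 13.448 kPa
Denominator = 18.2·3.5·sin8.6°·cos8.6° = 18.2·3.5·0.1495·0.9888 = 9.418 kPa
FS = 13.448 / 9.418 = 1.428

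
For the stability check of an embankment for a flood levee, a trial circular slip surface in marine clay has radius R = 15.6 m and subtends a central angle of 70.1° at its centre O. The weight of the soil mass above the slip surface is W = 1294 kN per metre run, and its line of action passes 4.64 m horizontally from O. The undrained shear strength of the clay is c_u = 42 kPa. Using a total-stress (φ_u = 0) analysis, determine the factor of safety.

Taking moments about the centre O, the resisting moment is provided by the undrained shear strength acting along the arc:
Arc length L_a = R·θ = 15.6·(70.1°·π/180) = 15.6·1.2235 = 19.09 m
M_R = c_u·L_a·R = 42·19.09·15.6 = 12505.3 kN·m/m
M_D = W·d = 1294·4.64 = 6004.2 kN·m/m
FS = M_R / M_D = 12505.3 / 6004.2 = 2.083

FS = 2.08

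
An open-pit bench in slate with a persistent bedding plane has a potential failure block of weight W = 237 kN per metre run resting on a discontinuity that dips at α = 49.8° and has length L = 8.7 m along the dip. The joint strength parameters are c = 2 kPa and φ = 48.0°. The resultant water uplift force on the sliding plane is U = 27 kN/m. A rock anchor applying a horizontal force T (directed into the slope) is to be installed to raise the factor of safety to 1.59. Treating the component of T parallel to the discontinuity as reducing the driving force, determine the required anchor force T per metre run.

T = 70 kN/m

Resolving forces along and normal to the sliding plane, with the horizontal anchor force T adding T·sinα to the effective normal force and T·cosα acting up the plane against the driving force:
FS = [cL + (W cosα − U + T sinα) tanφ] / [W sinα − T cosα]
Without the anchor: N' = 126.0 kN/m, driving T_d = 181.0 kN/m, resisting R = 2·8.7 + 126.0·tan48.0° = 157.3 kN/m, FS = 0.87.
Setting FS = 1.59 and solving for T:
1.59·(181.0 − T cos49.8°) = 157.3 + T sin49.8°·tan48.0°
T·(sin49.8°·tan48.0° + 1.59·cos49.8°) = 1.59·181.0 − 157.3
T·(0.7638·1.1106 + 1.59·0.6455) = 287.8 − 157.3 = 130.5
T·1.8746 = 130.5
T = 69.6 kN/m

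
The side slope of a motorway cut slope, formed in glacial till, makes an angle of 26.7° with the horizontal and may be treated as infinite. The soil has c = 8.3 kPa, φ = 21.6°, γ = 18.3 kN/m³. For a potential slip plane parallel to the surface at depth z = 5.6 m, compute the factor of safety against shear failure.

FS = 0.99

For an infinite slope with a slip plane parallel to the surface (no pore pressure): FS = [c + γz cos²β tanφ] / [γz sinβ cosβ].
γz = 18.3·5.6 = 102.48 kN/m²
Numerator = 8.3 + 102.48·cos²26.7°·tan21.6° = 8.3 + 102.48·0.7981·0.3959 = 40.683 kPa
Denominator = 102.48·sin26.7°·cos26.7° = 102.48·0.4493·0.8934 = 41.136 kPa
FS = 40.683 / 41.136 = 0.989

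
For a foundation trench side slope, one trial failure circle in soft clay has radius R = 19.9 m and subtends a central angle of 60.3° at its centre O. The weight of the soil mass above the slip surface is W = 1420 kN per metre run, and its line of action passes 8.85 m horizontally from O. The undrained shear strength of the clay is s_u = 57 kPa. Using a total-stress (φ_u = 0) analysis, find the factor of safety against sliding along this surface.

Taking moments about the centre O, the resisting moment is provided by the undrained shear strength acting along the arc:
Arc length L_a = R·θ = 19.9·(60.3°·π/180) = 19.9·1.0524 = 20.94 m
M_R = s_u·L_a·R = 57·20.94·19.9 = 23756.1 kN·m/m
M_D = W·d = 1420·8.85 = 12567.0 kN·m/m
FS = M_R / M_D = 23756.1 / 12567.0 = 1.890

FS = 1.89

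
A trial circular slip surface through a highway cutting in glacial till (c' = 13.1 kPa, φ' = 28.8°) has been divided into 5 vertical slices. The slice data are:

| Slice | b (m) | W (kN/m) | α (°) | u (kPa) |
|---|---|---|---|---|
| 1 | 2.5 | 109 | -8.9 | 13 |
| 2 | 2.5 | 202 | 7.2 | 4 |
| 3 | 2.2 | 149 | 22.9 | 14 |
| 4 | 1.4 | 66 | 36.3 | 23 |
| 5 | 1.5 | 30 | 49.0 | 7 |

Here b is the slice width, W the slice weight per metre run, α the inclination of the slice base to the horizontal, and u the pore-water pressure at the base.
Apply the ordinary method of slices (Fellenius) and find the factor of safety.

FS = 2.83

Ordinary method of slices: FS = Σ[c'·Δl_i + (W_i cosα_i − u_i·Δl_i)·tanφ'] / Σ W_i sinα_i, with Δl_i = b_i / cosα_i.
Slice 1: Δl = 2.5/cos(-8.9°) = 2.530 m; N'_1 = 109·cos(-8.9°) − 13·2.530 = 74.8; c'Δl = 33.15; W sinα = -16.9
Slice 2: Δl = 2.5/cos7.2° = 2.520 m; N'_2 = 202·cos7.2° − 4·2.520 = 190.3; c'Δl = 33.01; W sinα = 25.3
Slice 3: Δl = 2.2/cos22.9° = 2.388 m; N'_3 = 149·cos22.9° − 14·2.388 = 103.8; c'Δl = 31.29; W sinα = 58.0
Slice 4: Δl = 1.4/cos36.3° = 1.737 m; N'_4 = 66·cos36.3° − 23·1.737 = 13.2; c'Δl = 22.76; W sinα = 39.1
Slice 5: Δl = 1.5/cos49.0° = 2.286 m; N'_5 = 30·cos49.0° − 7·2.286 = 3.7; c'Δl = 29.95; W sinα = 22.6
Σc'Δl = 150.2 kN/m; ΣN' = 385.9 kN/m; ΣW sinα = 128.1 kN/m
Resisting = 150.2 + 385.9·tan28.8° = 150.2 + 212.1 = 362.3 kN/m
FS = 362.3 / 128.1 = 2.827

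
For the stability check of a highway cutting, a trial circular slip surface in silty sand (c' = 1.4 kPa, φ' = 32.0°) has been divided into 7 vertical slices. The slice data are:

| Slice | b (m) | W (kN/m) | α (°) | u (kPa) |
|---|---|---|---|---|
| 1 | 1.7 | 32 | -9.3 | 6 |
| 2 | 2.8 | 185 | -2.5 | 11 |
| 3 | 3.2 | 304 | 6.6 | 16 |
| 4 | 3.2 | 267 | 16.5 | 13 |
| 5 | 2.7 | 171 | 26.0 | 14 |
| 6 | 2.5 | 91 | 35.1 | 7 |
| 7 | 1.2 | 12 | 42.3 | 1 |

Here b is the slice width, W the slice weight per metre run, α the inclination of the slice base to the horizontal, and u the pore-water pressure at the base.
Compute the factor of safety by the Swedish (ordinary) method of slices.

FS = 2.29

Ordinary method of slices: FS = Σ[c'·Δl_i + (W_i cosα_i − u_i·Δl_i)·tanφ'] / Σ W_i sinα_i, with Δl_i = b_i / cosα_i.
Slice 1: Δl = 1.7/cos(-9.3°) = 1.723 m; N'_1 = 32·cos(-9.3°) − 6·1.723 = 21.2; c'Δl = 2.41; W sinα = -5.2
Slice 2: Δl = 2.8/cos(-2.5°) = 2.803 m; N'_2 = 185·cos(-2.5°) − 11·2.803 = 154.0; c'Δl = 3.92; W sinα = -8.1
Slice 3: Δl = 3.2/cos6.6° = 3.221 m; N'_3 = 304·cos6.6° − 16·3.221 = 250.4; c'Δl = 4.51; W sinα = 34.9
Slice 4: Δl = 3.2/cos16.5° = 3.337 m; N'_4 = 267·cos16.5° − 13·3.337 = 212.6; c'Δl = 4.67; W sinα = 75.8
Slice 5: Δl = 2.7/cos26.0° = 3.004 m; N'_5 = 171·cos26.0° − 14·3.004 = 111.6; c'Δl = 4.21; W sinα = 75.0
Slice 6: Δl = 2.5/cos35.1° = 3.056 m; N'_6 = 91·cos35.1° − 7·3.056 = 53.1; c'Δl = 4.28; W sinα = 52.3
Slice 7: Δl = 1.2/cos42.3° = 1.622 m; N'_7 = 12·cos42.3° − 1·1.622 = 7.3; c'Δl = 2.27; W sinα = 8.1
Σc'Δl = 26.3 kN/m; ΣN' = 810.3 kN/m; ΣW sinα = 232.9 kN/m
Resisting = 26.3 + 810.3·tan32.0° = 26.3 + 506.3 = 532.6 kN/m
FS = 532.6 / 232.9 = 2.287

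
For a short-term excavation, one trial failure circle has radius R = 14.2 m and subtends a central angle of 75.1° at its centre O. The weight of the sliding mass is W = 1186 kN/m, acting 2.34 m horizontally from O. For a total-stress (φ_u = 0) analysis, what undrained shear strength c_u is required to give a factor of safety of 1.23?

c_u = 12.9 kPa

FS = c_u·L_a·R / (W·d), so c_u = FS·W·d / (L_a·R).
Arc length L_a = R·θ = 14.2·(75.1°·π/180) = 14.2·1.3107 = 18.61 m
c_u = 1.23·1186·2.34 / (18.61·14.2) = 3413.5 / 264.30 = 12.92 kPa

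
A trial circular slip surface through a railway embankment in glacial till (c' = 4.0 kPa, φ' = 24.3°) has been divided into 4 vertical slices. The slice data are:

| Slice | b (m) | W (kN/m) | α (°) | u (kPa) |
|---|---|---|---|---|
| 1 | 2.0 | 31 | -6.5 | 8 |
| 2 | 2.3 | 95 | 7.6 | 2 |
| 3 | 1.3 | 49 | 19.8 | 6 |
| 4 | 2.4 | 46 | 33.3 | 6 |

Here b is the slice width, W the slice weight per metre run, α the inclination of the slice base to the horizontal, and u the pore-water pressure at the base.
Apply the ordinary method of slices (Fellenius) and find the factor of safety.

FS = 2.12

Ordinary method of slices: FS = Σ[c'·Δl_i + (W_i cosα_i − u_i·Δl_i)·tanφ'] / Σ W_i sinα_i, with Δl_i = b_i / cosα_i.
Slice 1: Δl = 2.0/cos(-6.5°) = 2.013 m; N'_1 = 31·cos(-6.5°) − 8·2.013 = 14.7; c'Δl = 8.05; W sinα = -3.5
Slice 2: Δl = 2.3/cos7.6° = 2.320 m; N'_2 = 95·cos7.6° − 2·2.320 = 89.5; c'Δl = 9.28; W sinα = 12.6
Slice 3: Δl = 1.3/cos19.8° = 1.382 m; N'_3 = 49·cos19.8° − 6·1.382 = 37.8; c'Δl = 5.53; W sinα = 16.6
Slice 4: Δl = 2.4/cos33.3° = 2.871 m; N'_4 = 46·cos33.3° − 6·2.871 = 21.2; c'Δl = 11.49; W sinα = 25.3
Σc'Δl = 34.3 kN/m; ΣN' = 163.3 kN/m; ΣW sinα = 50.9 kN/m
Resisting = 34.3 + 163.3·tan24.3° = 34.3 + 73.7 = 108.1 kN/m
FS = 108.1 / 50.9 = 2.123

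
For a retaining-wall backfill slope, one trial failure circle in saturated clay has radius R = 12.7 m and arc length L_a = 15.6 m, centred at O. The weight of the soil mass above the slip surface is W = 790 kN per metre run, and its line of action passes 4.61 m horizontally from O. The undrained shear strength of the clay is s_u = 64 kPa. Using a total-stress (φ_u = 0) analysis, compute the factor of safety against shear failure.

FS = 3.48

Taking moments about the centre O, the resisting moment is provided by the undrained shear strength acting along the arc:
M_R = s_u·L_a·R = 64·15.60·12.7 = 12679.7 kN·m/m
M_D = W·d = 790·4.61 = 3641.9 kN·m/m
FS = M_R / M_D = 12679.7 / 3641.9 = 3.482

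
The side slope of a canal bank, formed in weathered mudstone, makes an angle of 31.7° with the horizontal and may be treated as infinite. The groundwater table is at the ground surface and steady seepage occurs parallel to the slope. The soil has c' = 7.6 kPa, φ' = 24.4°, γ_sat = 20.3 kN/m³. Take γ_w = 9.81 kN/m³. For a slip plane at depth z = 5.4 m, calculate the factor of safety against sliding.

With seepage parallel to the slope and the water table at the surface, the effective normal stress on the slip plane uses the buoyant unit weight γ' = γ_sat − γ_w while the driving shear stress uses γ_sat:
FS = [c' + γ' z cos²β tanφ'] / [γ_sat z sinβ cosβ]
γ' = 20.3 − 9.81 = 10.49 kN/m³
Numerator = 7.6 + 10.49·5.4·cos²31.7°·tan24.4° = 7.6 + 10.49·5.4·0.7239·0.4536 = 26.201 kPa
Denominator = 20.3·5.4·sin31.7°·cos31.7° = 20.3·5.4·0.5255·0.8508 = 49.009 kPa
FS = 26.201 / 49.009 = 0.535

FS = 0.53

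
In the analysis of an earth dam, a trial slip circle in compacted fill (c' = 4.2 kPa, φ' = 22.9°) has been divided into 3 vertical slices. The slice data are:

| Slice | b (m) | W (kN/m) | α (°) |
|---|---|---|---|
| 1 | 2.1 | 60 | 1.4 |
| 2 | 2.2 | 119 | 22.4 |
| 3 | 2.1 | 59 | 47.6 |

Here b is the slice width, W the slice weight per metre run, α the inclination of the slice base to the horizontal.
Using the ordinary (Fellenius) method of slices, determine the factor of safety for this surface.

Ordinary method of slices: FS = Σ[c'·Δl_i + (W_i cosα_i)·tanφ'] / Σ W_i sinα_i, with Δl_i = b_i / cosα_i.
Slice 1: Δl = 2.1/cos1.4° = 2.101 m; N'_1 = 60·cos1.4° = 60.0; c'Δl = 8.82; W sinα = 1.5
Slice 2: Δl = 2.2/cos22.4° = 2.380 m; N'_2 = 119·cos22.4° = 110.0; c'Δl = 9.99; W sinα = 45.3
Slice 3: Δl = 2.1/cos47.6° = 3.114 m; N'_3 = 59·cos47.6° = 39.8; c'Δl = 13.08; W sinα = 43.6
Σc'Δl = 31.9 kN/m; ΣN' = 209.8 kN/m; ΣW sinα = 90.4 kN/m
Resisting = 31.9 + 209.8·tan22.9° = 31.9 + 88.6 = 120.5 kN/m
FS = 120.5 / 90.4 = 1.333

FS = 1.33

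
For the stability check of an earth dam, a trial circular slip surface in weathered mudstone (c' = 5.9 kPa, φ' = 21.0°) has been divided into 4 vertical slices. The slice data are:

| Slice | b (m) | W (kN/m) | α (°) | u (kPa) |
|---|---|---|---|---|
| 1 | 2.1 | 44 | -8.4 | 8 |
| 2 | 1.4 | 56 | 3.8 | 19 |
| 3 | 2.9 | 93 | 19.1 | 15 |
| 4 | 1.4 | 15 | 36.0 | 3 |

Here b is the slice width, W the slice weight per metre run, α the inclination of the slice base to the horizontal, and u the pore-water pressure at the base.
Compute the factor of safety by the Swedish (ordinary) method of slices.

FS = 2.44

Ordinary method of slices: FS = Σ[c'·Δl_i + (W_i cosα_i − u_i·Δl_i)·tanφ'] / Σ W_i sinα_i, with Δl_i = b_i / cosα_i.
Slice 1: Δl = 2.1/cos(-8.4°) = 2.123 m; N'_1 = 44·cos(-8.4°) − 8·2.123 = 26.5; c'Δl = 12.52; W sinα = -6.4
Slice 2: Δl = 1.4/cos3.8° = 1.403 m; N'_2 = 56·cos3.8° − 19·1.403 = 29.2; c'Δl = 8.28; W sinα = 3.7
Slice 3: Δl = 2.9/cos19.1° = 3.069 m; N'_3 = 93·cos19.1° − 15·3.069 = 41.8; c'Δl = 18.11; W sinα = 30.4
Slice 4: Δl = 1.4/cos36.0° = 1.730 m; N'_4 = 15·cos36.0° − 3·1.730 = 6.9; c'Δl = 10.21; W sinα = 8.8
Σc'Δl = 49.1 kN/m; ΣN' = 104.6 kN/m; ΣW sinα = 36.5 kN/m
Resisting = 49.1 + 104.6·tan21.0° = 49.1 + 40.1 = 89.3 kN/m
FS = 89.3 / 36.5 = 2.443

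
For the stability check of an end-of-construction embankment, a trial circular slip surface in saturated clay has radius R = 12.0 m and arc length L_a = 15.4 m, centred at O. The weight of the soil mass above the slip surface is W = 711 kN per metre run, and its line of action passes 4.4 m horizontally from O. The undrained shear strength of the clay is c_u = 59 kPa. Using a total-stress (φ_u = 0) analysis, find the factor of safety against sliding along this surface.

Taking moments about the centre O, the resisting moment is provided by the undrained shear strength acting along the arc:
M_R = c_u·L_a·R = 59·15.40·12.0 = 10903.2 kN·m/m
M_D = W·d = 711·4.4 = 3128.4 kN·m/m
FS = M_R / M_D = 10903.2 / 3128.4 = 3.485

FS = 3.49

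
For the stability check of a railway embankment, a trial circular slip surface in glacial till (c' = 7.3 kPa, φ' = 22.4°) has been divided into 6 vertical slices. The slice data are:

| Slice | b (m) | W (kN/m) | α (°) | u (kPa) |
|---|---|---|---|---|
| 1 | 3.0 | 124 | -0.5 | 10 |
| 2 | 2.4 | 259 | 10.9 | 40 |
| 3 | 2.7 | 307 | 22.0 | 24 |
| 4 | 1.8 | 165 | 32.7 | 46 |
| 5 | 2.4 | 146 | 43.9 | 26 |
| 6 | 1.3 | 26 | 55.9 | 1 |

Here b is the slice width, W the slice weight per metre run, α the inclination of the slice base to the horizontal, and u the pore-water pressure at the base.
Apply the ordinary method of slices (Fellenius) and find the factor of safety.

Ordinary method of slices: FS = Σ[c'·Δl_i + (W_i cosα_i − u_i·Δl_i)·tanφ'] / Σ W_i sinα_i, with Δl_i = b_i / cosα_i.
Slice 1: Δl = 3.0/cos(-0.5°) = 3.000 m; N'_1 = 124·cos(-0.5°) − 10·3.000 = 94.0; c'Δl = 21.90; W sinα = -1.1
Slice 2: Δl = 2.4/cos10.9° = 2.444 m; N'_2 = 259·cos10.9° − 40·2.444 = 156.6; c'Δl = 17.84; W sinα = 49.0
Slice 3: Δl = 2.7/cos22.0° = 2.912 m; N'_3 = 307·cos22.0° − 24·2.912 = 214.8; c'Δl = 21.26; W sinα = 115.0
Slice 4: Δl = 1.8/cos32.7° = 2.139 m; N'_4 = 165·cos32.7° − 46·2.139 = 40.5; c'Δl = 15.61; W sinα = 89.1
Slice 5: Δl = 2.4/cos43.9° = 3.331 m; N'_5 = 146·cos43.9° − 26·3.331 = 18.6; c'Δl = 24.31; W sinα = 101.2
Slice 6: Δl = 1.3/cos55.9° = 2.319 m; N'_6 = 26·cos55.9° − 1·2.319 = 12.3; c'Δl = 16.93; W sinα = 21.5
Σc'Δl = 117.9 kN/m; ΣN' = 536.6 kN/m; ΣW sinα = 374.8 kN/m
Resisting = 117.9 + 536.6·tan22.4° = 117.9 + 221.2 = 339.0 kN/m
FS = 339.0 / 374.8 = 0.905

FS = 0.90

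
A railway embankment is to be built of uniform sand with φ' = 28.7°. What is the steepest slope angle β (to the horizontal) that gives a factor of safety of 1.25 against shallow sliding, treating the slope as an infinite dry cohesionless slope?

β = 23.7°

For an infinite dry cohesionless slope FS = tanφ'/tanβ, so tanβ = tanφ' / FS.
tanβ = tan28.7° / 1.25 = 0.5475 / 1.25 = 0.4380
β = arctan(0.4380) = 23.65°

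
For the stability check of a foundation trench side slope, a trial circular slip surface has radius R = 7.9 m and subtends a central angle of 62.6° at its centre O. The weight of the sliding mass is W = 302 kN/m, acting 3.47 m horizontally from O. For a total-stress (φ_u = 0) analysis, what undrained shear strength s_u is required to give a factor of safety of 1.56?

s_u = 24.0 kPa

FS = s_u·L_a·R / (W·d), so s_u = FS·W·d / (L_a·R).
Arc length L_a = R·θ = 7.9·(62.6°·π/180) = 7.9·1.0926 = 8.63 m
s_u = 1.56·302·3.47 / (8.63·7.9) = 1634.8 / 68.19 = 23.97 kPa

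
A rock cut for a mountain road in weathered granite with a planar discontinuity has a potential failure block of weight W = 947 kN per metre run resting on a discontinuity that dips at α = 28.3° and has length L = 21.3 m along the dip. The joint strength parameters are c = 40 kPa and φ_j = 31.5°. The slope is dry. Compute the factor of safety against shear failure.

FS = 3.04

Resolving the block weight along and normal to the plane and applying the Mohr–Coulomb strength on the joint:
N' = W cosα = 947·cos28.3° = 833.8 kN/m
Driving force T = W sinα = 947·sin28.3° = 449.0 kN/m
Resisting force R = c·L + N'·tanφ_j = 40·21.3 + 833.8·tan31.5° = 852.0 + 511.0 = 1363.0 kN/m
FS = R / T = 1363.0 / 449.0 = 3.036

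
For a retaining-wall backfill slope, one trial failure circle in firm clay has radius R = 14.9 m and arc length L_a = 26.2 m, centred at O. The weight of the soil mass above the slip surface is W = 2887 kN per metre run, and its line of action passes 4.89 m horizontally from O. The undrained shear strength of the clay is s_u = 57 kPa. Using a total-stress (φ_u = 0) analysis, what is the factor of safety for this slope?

Taking moments about the centre O, the resisting moment is provided by the undrained shear strength acting along the arc:
M_R = s_u·L_a·R = 57·26.20·14.9 = 22251.7 kN·m/m
M_D = W·d = 2887·4.89 = 14117.4 kN·m/m
FS = M_R / M_D = 22251.7 / 14117.4 = 1.576

FS = 1.58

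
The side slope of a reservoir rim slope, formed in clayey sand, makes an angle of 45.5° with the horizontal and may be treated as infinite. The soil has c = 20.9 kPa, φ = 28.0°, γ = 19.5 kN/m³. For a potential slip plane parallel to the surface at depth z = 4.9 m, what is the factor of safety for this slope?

FS = 0.96

For an infinite slope with a slip plane parallel to the surface (no pore pressure): FS = [c + γz cos²β tanφ] / [γz sinβ cosβ].
γz = 19.5·4.9 = 95.55 kN/m²
Numerator = 20.9 + 95.55·cos²45.5°·tan28.0° = 20.9 + 95.55·0.4913·0.5317 = 45.859 kPa
Denominator = 95.55·sin45.5°·cos45.5° = 95.55·0.7133·0.7009 = 47.768 kPa
FS = 45.859 / 47.768 = 0.960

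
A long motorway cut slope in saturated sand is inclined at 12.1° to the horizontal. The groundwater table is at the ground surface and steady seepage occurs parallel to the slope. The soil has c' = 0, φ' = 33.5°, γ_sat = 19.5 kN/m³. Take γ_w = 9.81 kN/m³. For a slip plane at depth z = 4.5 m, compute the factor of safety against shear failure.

With seepage parallel to the slope and the water table at the surface, the effective normal stress on the slip plane uses the buoyant unit weight γ' = γ_sat − γ_w while the driving shear stress uses γ_sat:
FS = [c' + γ' z cos²β tanφ'] / [γ_sat z sinβ cosβ]
(For c' = 0 this reduces to FS = (γ'/γ_sat)·tanφ'/tanβ.)
γ' = 19.5 − 9.81 = 9.69 kN/m³
Numerator = 0.0 + 9.69·4.5·cos²12.1°·tan33.5° = 0.0 + 9.69·4.5·0.9561·0.6619 = 27.593 kPa
Denominator = 19.5·4.5·sin12.1°·cos12.1° = 19.5·4.5·0.2096·0.9778 = 17.985 kPa
FS = 27.593 / 17.985 = 1.534

FS = 1.53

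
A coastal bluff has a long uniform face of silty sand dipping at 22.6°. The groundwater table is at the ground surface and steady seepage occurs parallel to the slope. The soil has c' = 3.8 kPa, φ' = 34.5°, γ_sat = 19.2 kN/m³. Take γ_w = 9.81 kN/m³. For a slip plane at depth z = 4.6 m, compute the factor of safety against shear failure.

With seepage parallel to the slope and the water table at the surface, the effective normal stress on the slip plane uses the buoyant unit weight γ' = γ_sat − γ_w while the driving shear stress uses γ_sat:
FS = [c' + γ' z cos²β tanφ'] / [γ_sat z sinβ cosβ]
γ' = 19.2 − 9.81 = 9.39 kN/m³
Numerator = 3.8 + 9.39·4.6·cos²22.6°·tan34.5° = 3.8 + 9.39·4.6·0.8523·0.6873 = 29.102 kPa
Denominator = 19.2·4.6·sin22.6°·cos22.6° = 19.2·4.6·0.3843·0.9232 = 31.335 kPa
FS = 29.102 / 31.335 = 0.929

FS = 0.93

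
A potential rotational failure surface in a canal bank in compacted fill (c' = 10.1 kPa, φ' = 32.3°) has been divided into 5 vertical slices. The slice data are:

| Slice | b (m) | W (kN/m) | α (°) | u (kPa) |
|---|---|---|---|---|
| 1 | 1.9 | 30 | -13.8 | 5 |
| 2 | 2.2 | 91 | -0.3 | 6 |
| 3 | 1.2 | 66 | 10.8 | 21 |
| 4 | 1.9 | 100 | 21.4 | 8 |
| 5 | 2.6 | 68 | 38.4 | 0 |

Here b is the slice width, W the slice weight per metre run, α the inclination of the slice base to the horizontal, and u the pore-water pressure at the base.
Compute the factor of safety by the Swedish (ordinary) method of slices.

FS = 3.32

Ordinary method of slices: FS = Σ[c'·Δl_i + (W_i cosα_i − u_i·Δl_i)·tanφ'] / Σ W_i sinα_i, with Δl_i = b_i / cosα_i.
Slice 1: Δl = 1.9/cos(-13.8°) = 1.956 m; N'_1 = 30·cos(-13.8°) − 5·1.956 = 19.4; c'Δl = 19.76; W sinα = -7.2
Slice 2: Δl = 2.2/cos(-0.3°) = 2.200 m; N'_2 = 91·cos(-0.3°) − 6·2.200 = 77.8; c'Δl = 22.22; W sinα = -0.5
Slice 3: Δl = 1.2/cos10.8° = 1.222 m; N'_3 = 66·cos10.8° − 21·1.222 = 39.2; c'Δl = 12.34; W sinα = 12.4
Slice 4: Δl = 1.9/cos21.4° = 2.041 m; N'_4 = 100·cos21.4° − 8·2.041 = 76.8; c'Δl = 20.61; W sinα = 36.5
Slice 5: Δl = 2.6/cos38.4° = 3.318 m; N'_5 = 68·cos38.4° − 0·3.318 = 53.3; c'Δl = 33.51; W sinα = 42.2
Σc'Δl = 108.4 kN/m; ΣN' = 266.4 kN/m; ΣW sinα = 83.5 kN/m
Resisting = 108.4 + 266.4·tan32.3° = 108.4 + 168.4 = 276.8 kN/m
FS = 276.8 / 83.5 = 3.317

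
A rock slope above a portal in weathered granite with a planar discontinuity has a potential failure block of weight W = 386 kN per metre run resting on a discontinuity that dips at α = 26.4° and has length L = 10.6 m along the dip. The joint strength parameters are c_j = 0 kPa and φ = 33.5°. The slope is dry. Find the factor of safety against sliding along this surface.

Resolving the block weight along and normal to the plane and applying the Mohr–Coulomb strength on the joint:
N' = W cosα = 386·cos26.4° = 345.7 kN/m
Driving force T = W sinα = 386·sin26.4° = 171.6 kN/m
Resisting force R = c_j·L + N'·tanφ = 0·10.6 + 345.7·tan33.5° = 0.0 + 228.8 = 228.8 kN/m
FS = R / T = 228.8 / 171.6 = 1.333

FS = 1.33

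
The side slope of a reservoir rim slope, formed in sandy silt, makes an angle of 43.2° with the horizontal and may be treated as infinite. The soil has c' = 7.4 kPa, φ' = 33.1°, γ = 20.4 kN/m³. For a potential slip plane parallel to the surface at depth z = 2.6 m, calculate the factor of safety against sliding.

For an infinite slope with a slip plane parallel to the surface (no pore pressure): FS = [c' + γz cos²β tanφ'] / [γz sinβ cosβ].
γz = 20.4·2.6 = 53.04 kN/m²
Numerator = 7.4 + 53.04·cos²43.2°·tan33.1° = 7.4 + 53.04·0.5314·0.6519 = 25.774 kPa
Denominator = 53.04·sin43.2°·cos43.2° = 53.04·0.6845·0.7290 = 26.468 kPa
FS = 25.774 / 26.468 = 0.974

FS = 0.97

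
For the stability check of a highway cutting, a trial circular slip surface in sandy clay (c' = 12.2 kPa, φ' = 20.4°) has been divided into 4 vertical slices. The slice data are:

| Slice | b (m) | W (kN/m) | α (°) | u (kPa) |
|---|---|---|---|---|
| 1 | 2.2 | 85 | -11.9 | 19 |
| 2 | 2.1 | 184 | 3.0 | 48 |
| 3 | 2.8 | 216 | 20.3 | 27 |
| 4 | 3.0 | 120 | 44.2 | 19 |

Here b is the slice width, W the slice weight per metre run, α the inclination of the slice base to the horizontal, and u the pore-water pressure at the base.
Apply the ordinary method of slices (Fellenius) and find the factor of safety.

FS = 1.55

Ordinary method of slices: FS = Σ[c'·Δl_i + (W_i cosα_i − u_i·Δl_i)·tanφ'] / Σ W_i sinα_i, with Δl_i = b_i / cosα_i.
Slice 1: Δl = 2.2/cos(-11.9°) = 2.248 m; N'_1 = 85·cos(-11.9°) − 19·2.248 = 40.5; c'Δl = 27.43; W sinα = -17.5
Slice 2: Δl = 2.1/cos3.0° = 2.103 m; N'_2 = 184·cos3.0° − 48·2.103 = 82.8; c'Δl = 25.66; W sinα = 9.6
Slice 3: Δl = 2.8/cos20.3° = 2.985 m; N'_3 = 216·cos20.3° − 27·2.985 = 122.0; c'Δl = 36.42; W sinα = 74.9
Slice 4: Δl = 3.0/cos44.2° = 4.185 m; N'_4 = 120·cos44.2° − 19·4.185 = 6.5; c'Δl = 51.05; W sinα = 83.7
Σc'Δl = 140.6 kN/m; ΣN' = 251.8 kN/m; ΣW sinα = 150.7 kN/m
Resisting = 140.6 + 251.8·tan20.4° = 140.6 + 93.6 = 234.2 kN/m
FS = 234.2 / 150.7 = 1.554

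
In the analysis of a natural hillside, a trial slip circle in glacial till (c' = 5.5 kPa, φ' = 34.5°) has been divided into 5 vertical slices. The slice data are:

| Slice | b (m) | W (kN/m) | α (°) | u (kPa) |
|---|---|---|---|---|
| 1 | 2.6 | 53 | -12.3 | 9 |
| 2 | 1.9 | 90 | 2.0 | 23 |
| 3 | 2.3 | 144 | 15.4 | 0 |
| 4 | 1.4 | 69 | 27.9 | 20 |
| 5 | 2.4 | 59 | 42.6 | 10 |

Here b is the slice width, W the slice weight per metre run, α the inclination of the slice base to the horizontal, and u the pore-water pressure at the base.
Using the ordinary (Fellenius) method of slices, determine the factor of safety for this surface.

Ordinary method of slices: FS = Σ[c'·Δl_i + (W_i cosα_i − u_i·Δl_i)·tanφ'] / Σ W_i sinα_i, with Δl_i = b_i / cosα_i.
Slice 1: Δl = 2.6/cos(-12.3°) = 2.661 m; N'_1 = 53·cos(-12.3°) − 9·2.661 = 27.8; c'Δl = 14.64; W sinα = -11.3
Slice 2: Δl = 1.9/cos2.0° = 1.901 m; N'_2 = 90·cos2.0° − 23·1.901 = 46.2; c'Δl = 10.46; W sinα = 3.1
Slice 3: Δl = 2.3/cos15.4° = 2.386 m; N'_3 = 144·cos15.4° − 0·2.386 = 138.8; c'Δl = 13.12; W sinα = 38.2
Slice 4: Δl = 1.4/cos27.9° = 1.584 m; N'_4 = 69·cos27.9° − 20·1.584 = 29.3; c'Δl = 8.71; W sinα = 32.3
Slice 5: Δl = 2.4/cos42.6° = 3.260 m; N'_5 = 59·cos42.6° − 10·3.260 = 10.8; c'Δl = 17.93; W sinα = 39.9
Σc'Δl = 64.9 kN/m; ΣN' = 253.0 kN/m; ΣW sinα = 102.3 kN/m
Resisting = 64.9 + 253.0·tan34.5° = 64.9 + 173.9 = 238.7 kN/m
FS = 238.7 / 102.3 = 2.333

FS = 2.33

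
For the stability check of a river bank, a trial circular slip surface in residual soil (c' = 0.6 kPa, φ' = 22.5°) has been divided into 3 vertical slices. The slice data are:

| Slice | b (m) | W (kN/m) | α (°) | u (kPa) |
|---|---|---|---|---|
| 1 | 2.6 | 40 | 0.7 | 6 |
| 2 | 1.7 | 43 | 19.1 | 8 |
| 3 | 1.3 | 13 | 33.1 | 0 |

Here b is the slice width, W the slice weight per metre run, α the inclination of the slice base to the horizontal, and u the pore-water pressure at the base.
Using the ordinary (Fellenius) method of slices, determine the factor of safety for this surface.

FS = 1.34

Ordinary method of slices: FS = Σ[c'·Δl_i + (W_i cosα_i − u_i·Δl_i)·tanφ'] / Σ W_i sinα_i, with Δl_i = b_i / cosα_i.
Slice 1: Δl = 2.6/cos0.7° = 2.600 m; N'_1 = 40·cos0.7° − 6·2.600 = 24.4; c'Δl = 1.56; W sinα = 0.5
Slice 2: Δl = 1.7/cos19.1° = 1.799 m; N'_2 = 43·cos19.1° − 8·1.799 = 26.2; c'Δl = 1.08; W sinα = 14.1
Slice 3: Δl = 1.3/cos33.1° = 1.552 m; N'_3 = 13·cos33.1° − 0·1.552 = 10.9; c'Δl = 0.93; W sinα = 7.1
Σc'Δl = 3.6 kN/m; ΣN' = 61.5 kN/m; ΣW sinα = 21.7 kN/m
Resisting = 3.6 + 61.5·tan22.5° = 3.6 + 25.5 = 29.1 kN/m
FS = 29.1 / 21.7 = 1.342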